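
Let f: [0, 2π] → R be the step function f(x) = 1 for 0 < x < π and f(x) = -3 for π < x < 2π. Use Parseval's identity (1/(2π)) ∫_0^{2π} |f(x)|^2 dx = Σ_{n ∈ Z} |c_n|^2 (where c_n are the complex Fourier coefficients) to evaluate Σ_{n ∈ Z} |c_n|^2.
Σ |c_n|^2 = 5

Parseval equates the L^2 energy of f (normalised by 1/(2π)) with the ℓ^2 sum of its Fourier coefficients: (1/(2π)) ∫_0^{2π} |f|^2 = Σ |c_n|^2.
Compute the left side: (1/(2π)) [∫_0^π 1^2 dx + ∫_π^{2π} (-3)^2 dx] = (1/(2π)) · (1π + 9π) = (1 + 9)/2 = 5.
So Σ_{n ∈ Z} |c_n|^2 = 5.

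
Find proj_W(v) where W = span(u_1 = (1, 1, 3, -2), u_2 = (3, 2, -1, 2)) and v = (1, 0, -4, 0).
proj_W(v) = (65/266, -9/133, -635/266, 267/133)

Set up U = [u_1 | ... | u_2] ∈ R^(4×2). The projector onto W = col(U) is P = U (U^T U)^(-1) U^T.
Compute U^T U =
  [15, -2]
  [-2, 18],
and U^T v = (-11, 7).
Solve U^T U · c = U^T v for the coefficients: c = (-92/133, 83/266). The projection is proj_W(v) = U c.
Check: (v - proj_W(v)) · u_1 = 0  (should be 0).
Check: (v - proj_W(v)) · u_2 = 0  (should be 0).
Result: proj_W(v) = (65/266, -9/133, -635/266, 267/133).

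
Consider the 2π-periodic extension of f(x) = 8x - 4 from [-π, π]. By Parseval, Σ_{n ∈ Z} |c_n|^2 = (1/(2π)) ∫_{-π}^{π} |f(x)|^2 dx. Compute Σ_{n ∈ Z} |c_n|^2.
Σ |c_n|^2 = 64π^2/3 + 16

Expand and integrate term by term over [-π, π]:
  ∫ (8x)^2 dx = 64·(2π^3/3); ∫ 2·8·(-4)·x dx = 0 (odd integrand); ∫ (-4)^2 dx = 16·2π.
So (1/(2π)) ∫_{-π}^{π} (8x - 4)^2 dx = 64π^2/3 + 16 = 64π^2/3 + 16.
Parseval ⇒ Σ |c_n|^2 = 64π^2/3 + 16.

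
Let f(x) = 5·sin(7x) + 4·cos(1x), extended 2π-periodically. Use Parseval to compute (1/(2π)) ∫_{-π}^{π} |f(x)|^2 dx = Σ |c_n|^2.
Σ |c_n|^2 = 41/2

Expand |f|^2 and use orthogonality of {sin(nx), cos(mx)} on [-π, π]:
  ∫_{-π}^{π} sin(nx)^2 dx = π, ∫ cos(mx)^2 dx = π, and cross terms integrate to 0.
So ∫_{-π}^{π} f(x)^2 dx = 5^2 · π + 4^2 · π = (25 + 16)π.
Divide by 2π: (25 + 16)/2 = 41/2.
By Parseval, this equals Σ |c_n|^2.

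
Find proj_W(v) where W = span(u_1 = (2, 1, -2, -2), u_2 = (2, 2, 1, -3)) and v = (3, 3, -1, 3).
proj_W(v) = (46/67, 11/67, -82/67, -34/67)

Set up U = [u_1 | ... | u_2] ∈ R^(4×2). The projector onto W = col(U) is P = U (U^T U)^(-1) U^T.
Compute U^T U =
  [13, 10]
  [10, 18],
and U^T v = (5, 2).
Solve U^T U · c = U^T v for the coefficients: c = (35/67, -12/67). The projection is proj_W(v) = U c.
Check: (v - proj_W(v)) · u_1 = 0  (should be 0).
Check: (v - proj_W(v)) · u_2 = 0  (should be 0).
Result: proj_W(v) = (46/67, 11/67, -82/67, -34/67).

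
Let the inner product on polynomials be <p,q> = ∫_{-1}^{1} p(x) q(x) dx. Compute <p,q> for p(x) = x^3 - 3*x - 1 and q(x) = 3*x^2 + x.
<p,q> = -18/5

Expand the product: p(x)·q(x) = 3*x^5 + x^4 - 9*x^3 - 6*x^2 - x.
∫_{-1}^{1} of each monomial x^k gives [2/(k+1) if k even, 0 if k odd]. Integrating term-by-term (or equivalently evaluating the antiderivative F(x) = x^6/2 + x^5/5 - 9*x^4/4 - 2*x^3 - x^2/2 at the endpoints):
  F(1) − F(−1) = -81/20 − (-9/20) = -18/5.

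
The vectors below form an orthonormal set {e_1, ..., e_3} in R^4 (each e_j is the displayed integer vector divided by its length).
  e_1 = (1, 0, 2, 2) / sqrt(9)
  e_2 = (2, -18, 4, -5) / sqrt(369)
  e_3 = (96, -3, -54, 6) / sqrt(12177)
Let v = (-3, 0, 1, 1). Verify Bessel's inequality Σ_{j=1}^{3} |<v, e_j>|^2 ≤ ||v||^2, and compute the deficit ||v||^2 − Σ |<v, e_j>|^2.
Σ |<v, e_j>|^2 = 314/33; ||v||^2 = 11; deficit = 49/33

Write each e_j = u_j / sqrt(<u_j, u_j>) where u_j is the displayed integer vector. Then <v, e_j> = <v, u_j> / sqrt(<u_j, u_j>), so |<v, e_j>|^2 = <v, u_j>^2 / <u_j, u_j>.
Coefficients: <v, e_1> = 1/sqrt(9), <v, e_2> = -7/sqrt(369), <v, e_3> = -336/sqrt(12177).
Square and sum: Σ |<v, e_j>|^2 = 314/33.
Compute ||v||^2 = v·v = 11.
Deficit = 11 − 314/33 = 49/33 ≥ 0, confirming Bessel's inequality. (The deficit equals ||v − Σ <v,e_j> e_j||^2, the squared distance from v to span{e_j}.)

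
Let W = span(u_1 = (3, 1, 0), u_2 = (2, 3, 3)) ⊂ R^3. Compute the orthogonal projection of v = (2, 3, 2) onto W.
proj_W(v) = (299/139, 354/139, 327/139)

Set up U = [u_1 | ... | u_2] ∈ R^(3×2). The projector onto W = col(U) is P = U (U^T U)^(-1) U^T.
Compute U^T U =
  [10, 9]
  [9, 22],
and U^T v = (9, 19).
Solve U^T U · c = U^T v for the coefficients: c = (27/139, 109/139). The projection is proj_W(v) = U c.
Check: (v - proj_W(v)) · u_1 = 0  (should be 0).
Check: (v - proj_W(v)) · u_2 = 0  (should be 0).
Result: proj_W(v) = (299/139, 354/139, 327/139).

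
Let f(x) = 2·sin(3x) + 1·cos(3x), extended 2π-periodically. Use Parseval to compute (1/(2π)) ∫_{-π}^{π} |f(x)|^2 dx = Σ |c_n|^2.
Σ |c_n|^2 = 5/2

Expand |f|^2 and use orthogonality of {sin(nx), cos(mx)} on [-π, π]:
  ∫_{-π}^{π} sin(nx)^2 dx = π, ∫ cos(mx)^2 dx = π, and cross terms integrate to 0.
So ∫_{-π}^{π} f(x)^2 dx = 2^2 · π + 1^2 · π = (4 + 1)π.
Divide by 2π: (4 + 1)/2 = 5/2.
By Parseval, this equals Σ |c_n|^2.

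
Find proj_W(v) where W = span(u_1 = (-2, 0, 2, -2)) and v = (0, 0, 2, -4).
proj_W(v) = (-2, 0, 2, -2)

Set up U = [u_1 | ... | u_1] ∈ R^(4×1). The projector onto W = col(U) is P = U (U^T U)^(-1) U^T.
Compute U^T U =
  [12],
and U^T v = (12).
Solve U^T U · c = U^T v for the coefficients: c = (1). The projection is proj_W(v) = U c.
Check: (v - proj_W(v)) · u_1 = 0  (should be 0).
Result: proj_W(v) = (-2, 0, 2, -2).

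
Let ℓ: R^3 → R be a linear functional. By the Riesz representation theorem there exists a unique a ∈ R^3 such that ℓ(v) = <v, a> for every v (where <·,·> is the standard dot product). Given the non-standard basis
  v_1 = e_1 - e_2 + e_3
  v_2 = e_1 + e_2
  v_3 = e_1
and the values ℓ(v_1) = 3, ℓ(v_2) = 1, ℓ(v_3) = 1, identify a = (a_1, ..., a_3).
a = (1, 0, 2)

Write a = (a_1, ..., a_3) in the standard basis. For each basis vector v_i, ℓ(v_i) = <v_i, a> is a linear equation in the a_j's. Collect the n equations into a matrix system V a = ℓ, where row i of V is v_i (expressed in the standard basis). Since V is invertible (lower-triangular with 1s on the diagonal, up to permutation), solve by back-substitution:
  V =
[[1, -1, 1],
 [1, 1, 0],
 [1, 0, 0]]
  V a = (3, 1, 1)
Solving gives a = (1, 0, 2).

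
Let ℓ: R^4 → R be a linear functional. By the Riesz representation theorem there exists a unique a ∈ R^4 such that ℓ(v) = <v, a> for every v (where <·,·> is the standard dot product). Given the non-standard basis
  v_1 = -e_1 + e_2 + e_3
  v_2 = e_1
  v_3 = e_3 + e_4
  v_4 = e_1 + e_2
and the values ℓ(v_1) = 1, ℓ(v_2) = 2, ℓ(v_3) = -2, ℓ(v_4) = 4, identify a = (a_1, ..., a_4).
a = (2, 2, 1, -3)

Write a = (a_1, ..., a_4) in the standard basis. For each basis vector v_i, ℓ(v_i) = <v_i, a> is a linear equation in the a_j's. Collect the n equations into a matrix system V a = ℓ, where row i of V is v_i (expressed in the standard basis). Since V is invertible (lower-triangular with 1s on the diagonal, up to permutation), solve by back-substitution:
  V =
[[-1, 1, 1, 0],
 [1, 0, 0, 0],
 [0, 0, 1, 1],
 [1, 1, 0, 0]]
  V a = (1, 2, -2, 4)
Solving gives a = (2, 2, 1, -3).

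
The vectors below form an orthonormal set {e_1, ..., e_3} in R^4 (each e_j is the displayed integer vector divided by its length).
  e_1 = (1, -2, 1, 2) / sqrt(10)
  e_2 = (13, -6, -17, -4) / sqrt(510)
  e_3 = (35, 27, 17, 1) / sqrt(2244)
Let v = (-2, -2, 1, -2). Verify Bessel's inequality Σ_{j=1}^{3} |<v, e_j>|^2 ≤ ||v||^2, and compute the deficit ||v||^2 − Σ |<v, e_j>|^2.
Σ |<v, e_j>|^2 = 283/44; ||v||^2 = 13; deficit = 289/44

Write each e_j = u_j / sqrt(<u_j, u_j>) where u_j is the displayed integer vector. Then <v, e_j> = <v, u_j> / sqrt(<u_j, u_j>), so |<v, e_j>|^2 = <v, u_j>^2 / <u_j, u_j>.
Coefficients: <v, e_1> = -1/sqrt(10), <v, e_2> = -23/sqrt(510), <v, e_3> = -109/sqrt(2244).
Square and sum: Σ |<v, e_j>|^2 = 283/44.
Compute ||v||^2 = v·v = 13.
Deficit = 13 − 283/44 = 289/44 ≥ 0, confirming Bessel's inequality. (The deficit equals ||v − Σ <v,e_j> e_j||^2, the squared distance from v to span{e_j}.)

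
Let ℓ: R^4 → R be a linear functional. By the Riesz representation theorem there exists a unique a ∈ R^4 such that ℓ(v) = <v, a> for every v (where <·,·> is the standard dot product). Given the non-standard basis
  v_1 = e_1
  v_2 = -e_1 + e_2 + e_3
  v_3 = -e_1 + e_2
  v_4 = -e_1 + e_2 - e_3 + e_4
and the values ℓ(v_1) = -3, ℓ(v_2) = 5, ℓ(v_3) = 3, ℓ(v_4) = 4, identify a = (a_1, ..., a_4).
a = (-3, 0, 2, 3)

Write a = (a_1, ..., a_4) in the standard basis. For each basis vector v_i, ℓ(v_i) = <v_i, a> is a linear equation in the a_j's. Collect the n equations into a matrix system V a = ℓ, where row i of V is v_i (expressed in the standard basis). Since V is invertible (lower-triangular with 1s on the diagonal, up to permutation), solve by back-substitution:
  V =
[[1, 0, 0, 0],
 [-1, 1, 1, 0],
 [-1, 1, 0, 0],
 [-1, 1, -1, 1]]
  V a = (-3, 5, 3, 4)
Solving gives a = (-3, 0, 2, 3).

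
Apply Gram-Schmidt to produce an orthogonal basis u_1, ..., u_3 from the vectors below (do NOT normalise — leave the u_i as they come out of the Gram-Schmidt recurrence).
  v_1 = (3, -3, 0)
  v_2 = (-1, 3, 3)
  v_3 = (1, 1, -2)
Orthogonal basis:
  u_1 = (3, -3, 0)
  u_2 = (1, 1, 3)
  u_3 = (15/11, 15/11, -10/11)

Apply the Gram-Schmidt recurrence
  u_1 = v_1
  u_i = v_i − Σ_{j<i} ((v_i · u_j) / (u_j · u_j)) · u_j.

Step by step this gives:
  u_1 = (3, -3, 0)
  u_2 = (1, 1, 3)
  u_3 = (15/11, 15/11, -10/11)

Orthogonality check:
  u_2 · u_1 = 0 (should be 0)
  u_3 · u_1 = 0 (should be 0)
  u_3 · u_2 = 0 (should be 0)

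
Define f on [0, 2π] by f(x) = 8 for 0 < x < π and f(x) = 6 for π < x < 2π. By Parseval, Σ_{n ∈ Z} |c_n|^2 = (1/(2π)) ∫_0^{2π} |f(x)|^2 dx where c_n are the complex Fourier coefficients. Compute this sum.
Σ |c_n|^2 = 50

Parseval equates the L^2 energy of f (normalised by 1/(2π)) with the ℓ^2 sum of its Fourier coefficients: (1/(2π)) ∫_0^{2π} |f|^2 = Σ |c_n|^2.
Compute the left side: (1/(2π)) [∫_0^π 8^2 dx + ∫_π^{2π} 6^2 dx] = (1/(2π)) · (64π + 36π) = (64 + 36)/2 = 50.
So Σ_{n ∈ Z} |c_n|^2 = 50.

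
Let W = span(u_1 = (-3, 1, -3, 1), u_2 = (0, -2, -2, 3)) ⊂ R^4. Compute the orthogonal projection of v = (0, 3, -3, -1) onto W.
proj_W(v) = (-208/97, 482/291, -350/291, -203/291)

Set up U = [u_1 | ... | u_2] ∈ R^(4×2). The projector onto W = col(U) is P = U (U^T U)^(-1) U^T.
Compute U^T U =
  [20, 7]
  [7, 17],
and U^T v = (11, -3).
Solve U^T U · c = U^T v for the coefficients: c = (208/291, -137/291). The projection is proj_W(v) = U c.
Check: (v - proj_W(v)) · u_1 = 0  (should be 0).
Check: (v - proj_W(v)) · u_2 = 0  (should be 0).
Result: proj_W(v) = (-208/97, 482/291, -350/291, -203/291).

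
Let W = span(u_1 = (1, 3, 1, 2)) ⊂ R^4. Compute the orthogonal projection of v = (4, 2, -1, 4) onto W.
proj_W(v) = (17/15, 17/5, 17/15, 34/15)

Set up U = [u_1 | ... | u_1] ∈ R^(4×1). The projector onto W = col(U) is P = U (U^T U)^(-1) U^T.
Compute U^T U =
  [15],
and U^T v = (17).
Solve U^T U · c = U^T v for the coefficients: c = (17/15). The projection is proj_W(v) = U c.
Check: (v - proj_W(v)) · u_1 = 0  (should be 0).
Result: proj_W(v) = (17/15, 17/5, 17/15, 34/15).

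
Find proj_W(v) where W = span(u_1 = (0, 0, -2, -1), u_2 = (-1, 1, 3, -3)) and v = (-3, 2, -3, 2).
proj_W(v) = (38/91, -38/91, -214/91, 64/91)

Set up U = [u_1 | ... | u_2] ∈ R^(4×2). The projector onto W = col(U) is P = U (U^T U)^(-1) U^T.
Compute U^T U =
  [5, -3]
  [-3, 20],
and U^T v = (4, -10).
Solve U^T U · c = U^T v for the coefficients: c = (50/91, -38/91). The projection is proj_W(v) = U c.
Check: (v - proj_W(v)) · u_1 = 0  (should be 0).
Check: (v - proj_W(v)) · u_2 = 0  (should be 0).
Result: proj_W(v) = (38/91, -38/91, -214/91, 64/91).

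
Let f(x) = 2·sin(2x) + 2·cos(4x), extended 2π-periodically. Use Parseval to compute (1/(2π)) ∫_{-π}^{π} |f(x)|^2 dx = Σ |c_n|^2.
Σ |c_n|^2 = 4

Expand |f|^2 and use orthogonality of {sin(nx), cos(mx)} on [-π, π]:
  ∫_{-π}^{π} sin(nx)^2 dx = π, ∫ cos(mx)^2 dx = π, and cross terms integrate to 0.
So ∫_{-π}^{π} f(x)^2 dx = 2^2 · π + 2^2 · π = (4 + 4)π.
Divide by 2π: (4 + 4)/2 = 4.
By Parseval, this equals Σ |c_n|^2.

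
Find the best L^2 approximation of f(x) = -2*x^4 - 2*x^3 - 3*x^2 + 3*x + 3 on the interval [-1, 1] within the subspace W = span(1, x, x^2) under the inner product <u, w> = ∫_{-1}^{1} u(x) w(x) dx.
g(x) = -33*x^2/7 + 9*x/5 + 111/35

The best approximation g ∈ W is the orthogonal projection of f onto W. Writing g = a_0 + a_1 x + a_2 x^2, the coefficients solve the normal equations G · a = b where
  G_{ij} = <φ_i, φ_j> and b_i = <f, φ_i>, with φ_0 = 1, φ_1 = x, φ_2 = x^2.
G =
  [2, 0, 2/3]
  [0, 2/3, 0]
  [2/3, 0, 2/5],
b = (16/5, 6/5, 8/35).
Solving gives a_0 = 111/35, a_1 = 9/5, a_2 = -33/7, so
  g(x) = -33*x^2/7 + 9*x/5 + 111/35.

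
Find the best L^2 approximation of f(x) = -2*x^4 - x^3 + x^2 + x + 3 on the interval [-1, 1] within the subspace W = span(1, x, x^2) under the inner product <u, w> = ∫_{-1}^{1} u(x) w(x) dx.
g(x) = -5*x^2/7 + 2*x/5 + 111/35

The best approximation g ∈ W is the orthogonal projection of f onto W. Writing g = a_0 + a_1 x + a_2 x^2, the coefficients solve the normal equations G · a = b where
  G_{ij} = <φ_i, φ_j> and b_i = <f, φ_i>, with φ_0 = 1, φ_1 = x, φ_2 = x^2.
G =
  [2, 0, 2/3]
  [0, 2/3, 0]
  [2/3, 0, 2/5],
b = (88/15, 4/15, 64/35).
Solving gives a_0 = 111/35, a_1 = 2/5, a_2 = -5/7, so
  g(x) = -5*x^2/7 + 2*x/5 + 111/35.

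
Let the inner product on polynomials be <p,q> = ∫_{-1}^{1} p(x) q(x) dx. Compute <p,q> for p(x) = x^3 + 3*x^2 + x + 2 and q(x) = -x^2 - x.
<p,q> = -18/5

Expand the product: p(x)·q(x) = -x^5 - 4*x^4 - 4*x^3 - 3*x^2 - 2*x.
∫_{-1}^{1} of each monomial x^k gives [2/(k+1) if k even, 0 if k odd]. Integrating term-by-term (or equivalently evaluating the antiderivative F(x) = -x^6/6 - 4*x^5/5 - x^4 - x^3 - x^2 at the endpoints):
  F(1) − F(−1) = -119/30 − (-11/30) = -18/5.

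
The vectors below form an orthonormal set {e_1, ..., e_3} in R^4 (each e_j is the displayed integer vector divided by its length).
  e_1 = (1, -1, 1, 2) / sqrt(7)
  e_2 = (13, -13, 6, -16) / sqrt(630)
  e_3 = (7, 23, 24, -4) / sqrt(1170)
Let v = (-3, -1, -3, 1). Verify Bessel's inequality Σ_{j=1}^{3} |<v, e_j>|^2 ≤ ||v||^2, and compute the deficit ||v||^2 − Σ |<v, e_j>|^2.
Σ |<v, e_j>|^2 = 251/13; ||v||^2 = 20; deficit = 9/13

Write each e_j = u_j / sqrt(<u_j, u_j>) where u_j is the displayed integer vector. Then <v, e_j> = <v, u_j> / sqrt(<u_j, u_j>), so |<v, e_j>|^2 = <v, u_j>^2 / <u_j, u_j>.
Coefficients: <v, e_1> = -3/sqrt(7), <v, e_2> = -60/sqrt(630), <v, e_3> = -120/sqrt(1170).
Square and sum: Σ |<v, e_j>|^2 = 251/13.
Compute ||v||^2 = v·v = 20.
Deficit = 20 − 251/13 = 9/13 ≥ 0, confirming Bessel's inequality. (The deficit equals ||v − Σ <v,e_j> e_j||^2, the squared distance from v to span{e_j}.)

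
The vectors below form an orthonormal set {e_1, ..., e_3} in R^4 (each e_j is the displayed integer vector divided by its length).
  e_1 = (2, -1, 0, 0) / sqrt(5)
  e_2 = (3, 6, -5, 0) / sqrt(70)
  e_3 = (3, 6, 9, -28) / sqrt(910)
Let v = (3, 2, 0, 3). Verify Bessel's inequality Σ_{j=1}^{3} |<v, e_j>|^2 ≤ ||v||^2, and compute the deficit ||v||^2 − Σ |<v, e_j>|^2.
Σ |<v, e_j>|^2 = 901/65; ||v||^2 = 22; deficit = 529/65

Write each e_j = u_j / sqrt(<u_j, u_j>) where u_j is the displayed integer vector. Then <v, e_j> = <v, u_j> / sqrt(<u_j, u_j>), so |<v, e_j>|^2 = <v, u_j>^2 / <u_j, u_j>.
Coefficients: <v, e_1> = 4/sqrt(5), <v, e_2> = 21/sqrt(70), <v, e_3> = -63/sqrt(910).
Square and sum: Σ |<v, e_j>|^2 = 901/65.
Compute ||v||^2 = v·v = 22.
Deficit = 22 − 901/65 = 529/65 ≥ 0, confirming Bessel's inequality. (The deficit equals ||v − Σ <v,e_j> e_j||^2, the squared distance from v to span{e_j}.)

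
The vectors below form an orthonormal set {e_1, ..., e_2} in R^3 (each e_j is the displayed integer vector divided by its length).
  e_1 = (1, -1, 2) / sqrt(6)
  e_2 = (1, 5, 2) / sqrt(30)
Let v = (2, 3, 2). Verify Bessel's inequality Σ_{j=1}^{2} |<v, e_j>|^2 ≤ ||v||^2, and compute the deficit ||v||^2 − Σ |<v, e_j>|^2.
Σ |<v, e_j>|^2 = 81/5; ||v||^2 = 17; deficit = 4/5

Write each e_j = u_j / sqrt(<u_j, u_j>) where u_j is the displayed integer vector. Then <v, e_j> = <v, u_j> / sqrt(<u_j, u_j>), so |<v, e_j>|^2 = <v, u_j>^2 / <u_j, u_j>.
Coefficients: <v, e_1> = 3/sqrt(6), <v, e_2> = 21/sqrt(30).
Square and sum: Σ |<v, e_j>|^2 = 81/5.
Compute ||v||^2 = v·v = 17.
Deficit = 17 − 81/5 = 4/5 ≥ 0, confirming Bessel's inequality. (The deficit equals ||v − Σ <v,e_j> e_j||^2, the squared distance from v to span{e_j}.)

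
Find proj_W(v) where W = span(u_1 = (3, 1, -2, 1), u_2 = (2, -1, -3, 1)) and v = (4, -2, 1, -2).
proj_W(v) = (32/27, 1/3, -23/27, 11/27)

Set up U = [u_1 | ... | u_2] ∈ R^(4×2). The projector onto W = col(U) is P = U (U^T U)^(-1) U^T.
Compute U^T U =
  [15, 12]
  [12, 15],
and U^T v = (6, 5).
Solve U^T U · c = U^T v for the coefficients: c = (10/27, 1/27). The projection is proj_W(v) = U c.
Check: (v - proj_W(v)) · u_1 = 0  (should be 0).
Check: (v - proj_W(v)) · u_2 = 0  (should be 0).
Result: proj_W(v) = (32/27, 1/3, -23/27, 11/27).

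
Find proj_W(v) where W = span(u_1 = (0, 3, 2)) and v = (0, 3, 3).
proj_W(v) = (0, 45/13, 30/13)

Set up U = [u_1 | ... | u_1] ∈ R^(3×1). The projector onto W = col(U) is P = U (U^T U)^(-1) U^T.
Compute U^T U =
  [13],
and U^T v = (15).
Solve U^T U · c = U^T v for the coefficients: c = (15/13). The projection is proj_W(v) = U c.
Check: (v - proj_W(v)) · u_1 = 0  (should be 0).
Result: proj_W(v) = (0, 45/13, 30/13).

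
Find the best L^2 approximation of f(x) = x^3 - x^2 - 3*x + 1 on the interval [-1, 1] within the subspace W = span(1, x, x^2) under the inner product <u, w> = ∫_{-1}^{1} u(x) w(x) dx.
g(x) = -x^2 - 12*x/5 + 1

The best approximation g ∈ W is the orthogonal projection of f onto W. Writing g = a_0 + a_1 x + a_2 x^2, the coefficients solve the normal equations G · a = b where
  G_{ij} = <φ_i, φ_j> and b_i = <f, φ_i>, with φ_0 = 1, φ_1 = x, φ_2 = x^2.
G =
  [2, 0, 2/3]
  [0, 2/3, 0]
  [2/3, 0, 2/5],
b = (4/3, -8/5, 4/15).
Solving gives a_0 = 1, a_1 = -12/5, a_2 = -1, so
  g(x) = -x^2 - 12*x/5 + 1.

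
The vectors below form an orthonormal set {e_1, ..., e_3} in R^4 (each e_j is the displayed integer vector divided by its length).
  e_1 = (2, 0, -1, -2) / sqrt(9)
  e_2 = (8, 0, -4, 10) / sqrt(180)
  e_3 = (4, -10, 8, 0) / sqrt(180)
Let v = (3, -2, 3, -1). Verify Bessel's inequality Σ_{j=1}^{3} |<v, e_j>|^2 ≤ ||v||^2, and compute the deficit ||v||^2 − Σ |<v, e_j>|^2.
Σ |<v, e_j>|^2 = 182/9; ||v||^2 = 23; deficit = 25/9

Write each e_j = u_j / sqrt(<u_j, u_j>) where u_j is the displayed integer vector. Then <v, e_j> = <v, u_j> / sqrt(<u_j, u_j>), so |<v, e_j>|^2 = <v, u_j>^2 / <u_j, u_j>.
Coefficients: <v, e_1> = 5/sqrt(9), <v, e_2> = 2/sqrt(180), <v, e_3> = 56/sqrt(180).
Square and sum: Σ |<v, e_j>|^2 = 182/9.
Compute ||v||^2 = v·v = 23.
Deficit = 23 − 182/9 = 25/9 ≥ 0, confirming Bessel's inequality. (The deficit equals ||v − Σ <v,e_j> e_j||^2, the squared distance from v to span{e_j}.)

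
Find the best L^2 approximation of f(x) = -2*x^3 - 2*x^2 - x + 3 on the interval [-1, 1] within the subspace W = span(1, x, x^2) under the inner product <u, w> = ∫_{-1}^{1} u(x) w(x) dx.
g(x) = -2*x^2 - 11*x/5 + 3

The best approximation g ∈ W is the orthogonal projection of f onto W. Writing g = a_0 + a_1 x + a_2 x^2, the coefficients solve the normal equations G · a = b where
  G_{ij} = <φ_i, φ_j> and b_i = <f, φ_i>, with φ_0 = 1, φ_1 = x, φ_2 = x^2.
G =
  [2, 0, 2/3]
  [0, 2/3, 0]
  [2/3, 0, 2/5],
b = (14/3, -22/15, 6/5).
Solving gives a_0 = 3, a_1 = -11/5, a_2 = -2, so
  g(x) = -2*x^2 - 11*x/5 + 3.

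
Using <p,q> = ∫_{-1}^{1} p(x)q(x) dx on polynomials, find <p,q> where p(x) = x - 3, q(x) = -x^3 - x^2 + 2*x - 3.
<p,q> = 314/15

Expand the product: p(x)·q(x) = -x^4 + 2*x^3 + 5*x^2 - 9*x + 9.
∫_{-1}^{1} of each monomial x^k gives [2/(k+1) if k even, 0 if k odd]. Integrating term-by-term (or equivalently evaluating the antiderivative F(x) = -x^5/5 + x^4/2 + 5*x^3/3 - 9*x^2/2 + 9*x at the endpoints):
  F(1) − F(−1) = 97/15 − (-217/15) = 314/15.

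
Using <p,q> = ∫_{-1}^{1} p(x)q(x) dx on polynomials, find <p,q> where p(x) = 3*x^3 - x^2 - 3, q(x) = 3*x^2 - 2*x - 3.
<p,q> = 52/5

Expand the product: p(x)·q(x) = 9*x^5 - 9*x^4 - 7*x^3 - 6*x^2 + 6*x + 9.
∫_{-1}^{1} of each monomial x^k gives [2/(k+1) if k even, 0 if k odd]. Integrating term-by-term (or equivalently evaluating the antiderivative F(x) = 3*x^6/2 - 9*x^5/5 - 7*x^4/4 - 2*x^3 + 3*x^2 + 9*x at the endpoints):
  F(1) − F(−1) = 159/20 − (-49/20) = 52/5.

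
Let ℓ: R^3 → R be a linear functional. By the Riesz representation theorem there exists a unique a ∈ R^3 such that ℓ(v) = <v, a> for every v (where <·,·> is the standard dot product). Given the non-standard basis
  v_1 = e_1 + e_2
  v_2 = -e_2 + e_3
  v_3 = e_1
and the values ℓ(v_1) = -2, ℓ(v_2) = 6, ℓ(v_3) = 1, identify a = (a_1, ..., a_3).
a = (1, -3, 3)

Write a = (a_1, ..., a_3) in the standard basis. For each basis vector v_i, ℓ(v_i) = <v_i, a> is a linear equation in the a_j's. Collect the n equations into a matrix system V a = ℓ, where row i of V is v_i (expressed in the standard basis). Since V is invertible (lower-triangular with 1s on the diagonal, up to permutation), solve by back-substitution:
  V =
[[1, 1, 0],
 [0, -1, 1],
 [1, 0, 0]]
  V a = (-2, 6, 1)
Solving gives a = (1, -3, 3).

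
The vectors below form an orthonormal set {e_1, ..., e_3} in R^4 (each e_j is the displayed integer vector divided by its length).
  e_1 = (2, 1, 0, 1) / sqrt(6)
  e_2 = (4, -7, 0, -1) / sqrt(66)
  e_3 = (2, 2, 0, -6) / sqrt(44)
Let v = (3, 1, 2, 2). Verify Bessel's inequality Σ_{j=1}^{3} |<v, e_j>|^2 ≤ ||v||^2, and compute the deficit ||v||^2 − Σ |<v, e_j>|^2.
Σ |<v, e_j>|^2 = 14; ||v||^2 = 18; deficit = 4

Write each e_j = u_j / sqrt(<u_j, u_j>) where u_j is the displayed integer vector. Then <v, e_j> = <v, u_j> / sqrt(<u_j, u_j>), so |<v, e_j>|^2 = <v, u_j>^2 / <u_j, u_j>.
Coefficients: <v, e_1> = 9/sqrt(6), <v, e_2> = 3/sqrt(66), <v, e_3> = -4/sqrt(44).
Square and sum: Σ |<v, e_j>|^2 = 14.
Compute ||v||^2 = v·v = 18.
Deficit = 18 − 14 = 4 ≥ 0, confirming Bessel's inequality. (The deficit equals ||v − Σ <v,e_j> e_j||^2, the squared distance from v to span{e_j}.)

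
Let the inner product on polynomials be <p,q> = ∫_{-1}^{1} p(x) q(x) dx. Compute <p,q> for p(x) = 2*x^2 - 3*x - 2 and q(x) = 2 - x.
<p,q> = -10/3

Expand the product: p(x)·q(x) = -2*x^3 + 7*x^2 - 4*x - 4.
∫_{-1}^{1} of each monomial x^k gives [2/(k+1) if k even, 0 if k odd]. Integrating term-by-term (or equivalently evaluating the antiderivative F(x) = -x^4/2 + 7*x^3/3 - 2*x^2 - 4*x at the endpoints):
  F(1) − F(−1) = -25/6 − (-5/6) = -10/3.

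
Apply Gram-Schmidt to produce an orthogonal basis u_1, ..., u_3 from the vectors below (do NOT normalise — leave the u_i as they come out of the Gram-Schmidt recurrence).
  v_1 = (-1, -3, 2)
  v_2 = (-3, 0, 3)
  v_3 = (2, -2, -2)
Orthogonal basis:
  u_1 = (-1, -3, 2)
  u_2 = (-33/14, 27/14, 12/7)
  u_3 = (-6/19, -2/19, -6/19)

Apply the Gram-Schmidt recurrence
  u_1 = v_1
  u_i = v_i − Σ_{j<i} ((v_i · u_j) / (u_j · u_j)) · u_j.

Step by step this gives:
  u_1 = (-1, -3, 2)
  u_2 = (-33/14, 27/14, 12/7)
  u_3 = (-6/19, -2/19, -6/19)

Orthogonality check:
  u_2 · u_1 = 0 (should be 0)
  u_3 · u_1 = 0 (should be 0)
  u_3 · u_2 = 0 (should be 0)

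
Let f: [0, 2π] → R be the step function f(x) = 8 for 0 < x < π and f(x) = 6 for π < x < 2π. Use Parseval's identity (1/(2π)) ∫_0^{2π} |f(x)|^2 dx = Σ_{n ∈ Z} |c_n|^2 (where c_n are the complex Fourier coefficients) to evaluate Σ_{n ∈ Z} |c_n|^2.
Σ |c_n|^2 = 50

Parseval equates the L^2 energy of f (normalised by 1/(2π)) with the ℓ^2 sum of its Fourier coefficients: (1/(2π)) ∫_0^{2π} |f|^2 = Σ |c_n|^2.
Compute the left side: (1/(2π)) [∫_0^π 8^2 dx + ∫_π^{2π} 6^2 dx] = (1/(2π)) · (64π + 36π) = (64 + 36)/2 = 50.
So Σ_{n ∈ Z} |c_n|^2 = 50.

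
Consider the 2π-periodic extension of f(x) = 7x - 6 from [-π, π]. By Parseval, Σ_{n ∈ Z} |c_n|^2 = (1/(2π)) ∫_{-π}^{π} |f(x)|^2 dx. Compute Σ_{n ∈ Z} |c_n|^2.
Σ |c_n|^2 = 49π^2/3 + 36

Expand and integrate term by term over [-π, π]:
  ∫ (7x)^2 dx = 49·(2π^3/3); ∫ 2·7·(-6)·x dx = 0 (odd integrand); ∫ (-6)^2 dx = 36·2π.
So (1/(2π)) ∫_{-π}^{π} (7x - 6)^2 dx = 49π^2/3 + 36 = 49π^2/3 + 36.
Parseval ⇒ Σ |c_n|^2 = 49π^2/3 + 36.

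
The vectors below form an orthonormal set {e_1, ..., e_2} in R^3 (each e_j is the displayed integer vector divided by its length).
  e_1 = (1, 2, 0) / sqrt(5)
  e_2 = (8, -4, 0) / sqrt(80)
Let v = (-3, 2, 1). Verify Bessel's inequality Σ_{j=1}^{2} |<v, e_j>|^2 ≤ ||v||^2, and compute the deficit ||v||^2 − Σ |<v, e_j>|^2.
Σ |<v, e_j>|^2 = 13; ||v||^2 = 14; deficit = 1

Write each e_j = u_j / sqrt(<u_j, u_j>) where u_j is the displayed integer vector. Then <v, e_j> = <v, u_j> / sqrt(<u_j, u_j>), so |<v, e_j>|^2 = <v, u_j>^2 / <u_j, u_j>.
Coefficients: <v, e_1> = 1/sqrt(5), <v, e_2> = -32/sqrt(80).
Square and sum: Σ |<v, e_j>|^2 = 13.
Compute ||v||^2 = v·v = 14.
Deficit = 14 − 13 = 1 ≥ 0, confirming Bessel's inequality. (The deficit equals ||v − Σ <v,e_j> e_j||^2, the squared distance from v to span{e_j}.)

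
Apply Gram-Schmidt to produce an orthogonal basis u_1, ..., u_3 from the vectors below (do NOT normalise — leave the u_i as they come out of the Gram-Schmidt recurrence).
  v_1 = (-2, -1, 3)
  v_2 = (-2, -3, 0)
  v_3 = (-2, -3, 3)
Orthogonal basis:
  u_1 = (-2, -1, 3)
  u_2 = (-1, -5/2, -3/2)
  u_3 = (108/133, -72/133, 48/133)

Apply the Gram-Schmidt recurrence
  u_1 = v_1
  u_i = v_i − Σ_{j<i} ((v_i · u_j) / (u_j · u_j)) · u_j.

Step by step this gives:
  u_1 = (-2, -1, 3)
  u_2 = (-1, -5/2, -3/2)
  u_3 = (108/133, -72/133, 48/133)

Orthogonality check:
  u_2 · u_1 = 0 (should be 0)
  u_3 · u_1 = 0 (should be 0)
  u_3 · u_2 = 0 (should be 0)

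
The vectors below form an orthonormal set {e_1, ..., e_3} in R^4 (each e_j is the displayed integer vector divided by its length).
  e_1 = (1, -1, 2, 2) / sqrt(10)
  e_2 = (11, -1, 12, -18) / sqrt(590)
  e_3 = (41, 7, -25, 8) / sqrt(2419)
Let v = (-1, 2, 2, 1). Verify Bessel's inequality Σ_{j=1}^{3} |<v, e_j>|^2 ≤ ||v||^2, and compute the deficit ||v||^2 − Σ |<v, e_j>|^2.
Σ |<v, e_j>|^2 = 121/41; ||v||^2 = 10; deficit = 289/41

Write each e_j = u_j / sqrt(<u_j, u_j>) where u_j is the displayed integer vector. Then <v, e_j> = <v, u_j> / sqrt(<u_j, u_j>), so |<v, e_j>|^2 = <v, u_j>^2 / <u_j, u_j>.
Coefficients: <v, e_1> = 3/sqrt(10), <v, e_2> = -7/sqrt(590), <v, e_3> = -69/sqrt(2419).
Square and sum: Σ |<v, e_j>|^2 = 121/41.
Compute ||v||^2 = v·v = 10.
Deficit = 10 − 121/41 = 289/41 ≥ 0, confirming Bessel's inequality. (The deficit equals ||v − Σ <v,e_j> e_j||^2, the squared distance from v to span{e_j}.)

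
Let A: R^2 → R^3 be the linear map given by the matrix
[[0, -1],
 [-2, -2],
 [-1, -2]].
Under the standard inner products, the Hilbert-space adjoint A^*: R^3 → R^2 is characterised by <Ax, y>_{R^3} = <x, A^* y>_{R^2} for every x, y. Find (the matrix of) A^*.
A^* = A^T =
[[0, -2, -1],
 [-1, -2, -2]]

For real matrices with standard dot products, the defining identity <Ax, y> = <x, A^* y> gives (Ax)^T y = x^T (A^*) y, i.e. x^T A^T y = x^T (A^*) y. Since this holds for all x, y, we must have A^* = A^T. Therefore
A^* =
[[0, -2, -1],
 [-1, -2, -2]].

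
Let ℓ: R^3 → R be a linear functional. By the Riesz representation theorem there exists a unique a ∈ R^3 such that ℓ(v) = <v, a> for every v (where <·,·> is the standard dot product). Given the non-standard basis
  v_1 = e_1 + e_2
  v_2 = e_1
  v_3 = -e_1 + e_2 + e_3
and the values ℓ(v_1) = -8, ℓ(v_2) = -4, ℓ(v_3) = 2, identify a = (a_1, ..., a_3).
a = (-4, -4, 2)

Write a = (a_1, ..., a_3) in the standard basis. For each basis vector v_i, ℓ(v_i) = <v_i, a> is a linear equation in the a_j's. Collect the n equations into a matrix system V a = ℓ, where row i of V is v_i (expressed in the standard basis). Since V is invertible (lower-triangular with 1s on the diagonal, up to permutation), solve by back-substitution:
  V =
[[1, 1, 0],
 [1, 0, 0],
 [-1, 1, 1]]
  V a = (-8, -4, 2)
Solving gives a = (-4, -4, 2).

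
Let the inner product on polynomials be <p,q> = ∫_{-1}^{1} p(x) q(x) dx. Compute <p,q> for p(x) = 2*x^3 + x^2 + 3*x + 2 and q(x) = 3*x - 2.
<p,q> = -14/15

Expand the product: p(x)·q(x) = 6*x^4 - x^3 + 7*x^2 - 4.
∫_{-1}^{1} of each monomial x^k gives [2/(k+1) if k even, 0 if k odd]. Integrating term-by-term (or equivalently evaluating the antiderivative F(x) = 6*x^5/5 - x^4/4 + 7*x^3/3 - 4*x at the endpoints):
  F(1) − F(−1) = -43/60 − (13/60) = -14/15.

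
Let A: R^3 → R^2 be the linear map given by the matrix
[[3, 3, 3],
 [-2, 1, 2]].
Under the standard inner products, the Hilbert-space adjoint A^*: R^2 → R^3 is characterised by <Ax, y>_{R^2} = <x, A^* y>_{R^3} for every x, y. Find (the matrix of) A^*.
A^* = A^T =
[[3, -2],
 [3, 1],
 [3, 2]]

For real matrices with standard dot products, the defining identity <Ax, y> = <x, A^* y> gives (Ax)^T y = x^T (A^*) y, i.e. x^T A^T y = x^T (A^*) y. Since this holds for all x, y, we must have A^* = A^T. Therefore
A^* =
[[3, -2],
 [3, 1],
 [3, 2]].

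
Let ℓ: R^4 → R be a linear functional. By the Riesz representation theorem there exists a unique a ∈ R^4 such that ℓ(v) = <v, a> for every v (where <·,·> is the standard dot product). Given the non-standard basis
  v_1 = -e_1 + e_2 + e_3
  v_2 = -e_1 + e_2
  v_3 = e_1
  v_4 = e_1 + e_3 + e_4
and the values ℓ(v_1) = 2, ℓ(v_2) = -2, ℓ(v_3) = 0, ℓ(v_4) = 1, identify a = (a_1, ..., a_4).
a = (0, -2, 4, -3)

Write a = (a_1, ..., a_4) in the standard basis. For each basis vector v_i, ℓ(v_i) = <v_i, a> is a linear equation in the a_j's. Collect the n equations into a matrix system V a = ℓ, where row i of V is v_i (expressed in the standard basis). Since V is invertible (lower-triangular with 1s on the diagonal, up to permutation), solve by back-substitution:
  V =
[[-1, 1, 1, 0],
 [-1, 1, 0, 0],
 [1, 0, 0, 0],
 [1, 0, 1, 1]]
  V a = (2, -2, 0, 1)
Solving gives a = (0, -2, 4, -3).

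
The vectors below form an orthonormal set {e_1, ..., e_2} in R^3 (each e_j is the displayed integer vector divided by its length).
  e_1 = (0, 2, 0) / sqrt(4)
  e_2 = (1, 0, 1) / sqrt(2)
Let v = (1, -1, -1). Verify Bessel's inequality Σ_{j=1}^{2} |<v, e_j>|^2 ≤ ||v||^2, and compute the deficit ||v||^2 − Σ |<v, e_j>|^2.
Σ |<v, e_j>|^2 = 1; ||v||^2 = 3; deficit = 2

Write each e_j = u_j / sqrt(<u_j, u_j>) where u_j is the displayed integer vector. Then <v, e_j> = <v, u_j> / sqrt(<u_j, u_j>), so |<v, e_j>|^2 = <v, u_j>^2 / <u_j, u_j>.
Coefficients: <v, e_1> = -2/sqrt(4), <v, e_2> = 0/sqrt(2).
Square and sum: Σ |<v, e_j>|^2 = 1.
Compute ||v||^2 = v·v = 3.
Deficit = 3 − 1 = 2 ≥ 0, confirming Bessel's inequality. (The deficit equals ||v − Σ <v,e_j> e_j||^2, the squared distance from v to span{e_j}.)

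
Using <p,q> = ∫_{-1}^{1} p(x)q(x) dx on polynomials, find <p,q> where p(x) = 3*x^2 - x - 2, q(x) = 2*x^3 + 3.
<p,q> = -34/5

Expand the product: p(x)·q(x) = 6*x^5 - 2*x^4 - 4*x^3 + 9*x^2 - 3*x - 6.
∫_{-1}^{1} of each monomial x^k gives [2/(k+1) if k even, 0 if k odd]. Integrating term-by-term (or equivalently evaluating the antiderivative F(x) = x^6 - 2*x^5/5 - x^4 + 3*x^3 - 3*x^2/2 - 6*x at the endpoints):
  F(1) − F(−1) = -49/10 − (19/10) = -34/5.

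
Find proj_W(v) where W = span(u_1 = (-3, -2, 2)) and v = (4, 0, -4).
proj_W(v) = (60/17, 40/17, -40/17)

Set up U = [u_1 | ... | u_1] ∈ R^(3×1). The projector onto W = col(U) is P = U (U^T U)^(-1) U^T.
Compute U^T U =
  [17],
and U^T v = (-20).
Solve U^T U · c = U^T v for the coefficients: c = (-20/17). The projection is proj_W(v) = U c.
Check: (v - proj_W(v)) · u_1 = 0  (should be 0).
Result: proj_W(v) = (60/17, 40/17, -40/17).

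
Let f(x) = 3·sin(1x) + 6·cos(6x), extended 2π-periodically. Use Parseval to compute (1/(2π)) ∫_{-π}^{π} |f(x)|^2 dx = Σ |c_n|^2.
Σ |c_n|^2 = 45/2

Expand |f|^2 and use orthogonality of {sin(nx), cos(mx)} on [-π, π]:
  ∫_{-π}^{π} sin(nx)^2 dx = π, ∫ cos(mx)^2 dx = π, and cross terms integrate to 0.
So ∫_{-π}^{π} f(x)^2 dx = 3^2 · π + 6^2 · π = (9 + 36)π.
Divide by 2π: (9 + 36)/2 = 45/2.
By Parseval, this equals Σ |c_n|^2.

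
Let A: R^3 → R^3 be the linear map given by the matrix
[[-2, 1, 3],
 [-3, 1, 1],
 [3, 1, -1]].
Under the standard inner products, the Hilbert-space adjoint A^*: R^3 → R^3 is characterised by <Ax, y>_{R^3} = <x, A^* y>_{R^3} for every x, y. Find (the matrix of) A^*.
A^* = A^T =
[[-2, -3, 3],
 [1, 1, 1],
 [3, 1, -1]]

For real matrices with standard dot products, the defining identity <Ax, y> = <x, A^* y> gives (Ax)^T y = x^T (A^*) y, i.e. x^T A^T y = x^T (A^*) y. Since this holds for all x, y, we must have A^* = A^T. Therefore
A^* =
[[-2, -3, 3],
 [1, 1, 1],
 [3, 1, -1]].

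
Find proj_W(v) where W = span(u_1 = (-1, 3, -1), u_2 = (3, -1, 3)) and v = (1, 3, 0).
proj_W(v) = (1/2, 3, 1/2)

Set up U = [u_1 | ... | u_2] ∈ R^(3×2). The projector onto W = col(U) is P = U (U^T U)^(-1) U^T.
Compute U^T U =
  [11, -9]
  [-9, 19],
and U^T v = (8, 0).
Solve U^T U · c = U^T v for the coefficients: c = (19/16, 9/16). The projection is proj_W(v) = U c.
Check: (v - proj_W(v)) · u_1 = 0  (should be 0).
Check: (v - proj_W(v)) · u_2 = 0  (should be 0).
Result: proj_W(v) = (1/2, 3, 1/2).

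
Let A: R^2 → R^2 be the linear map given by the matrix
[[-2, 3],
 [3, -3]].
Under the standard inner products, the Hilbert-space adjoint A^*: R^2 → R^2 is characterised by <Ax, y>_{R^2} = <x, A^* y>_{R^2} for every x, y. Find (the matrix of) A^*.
A^* = A^T =
[[-2, 3],
 [3, -3]]

For real matrices with standard dot products, the defining identity <Ax, y> = <x, A^* y> gives (Ax)^T y = x^T (A^*) y, i.e. x^T A^T y = x^T (A^*) y. Since this holds for all x, y, we must have A^* = A^T. Therefore
A^* =
[[-2, 3],
 [3, -3]].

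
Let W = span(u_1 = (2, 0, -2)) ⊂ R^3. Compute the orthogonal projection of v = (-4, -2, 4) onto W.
proj_W(v) = (-4, 0, 4)

Set up U = [u_1 | ... | u_1] ∈ R^(3×1). The projector onto W = col(U) is P = U (U^T U)^(-1) U^T.
Compute U^T U =
  [8],
and U^T v = (-16).
Solve U^T U · c = U^T v for the coefficients: c = (-2). The projection is proj_W(v) = U c.
Check: (v - proj_W(v)) · u_1 = 0  (should be 0).
Result: proj_W(v) = (-4, 0, 4).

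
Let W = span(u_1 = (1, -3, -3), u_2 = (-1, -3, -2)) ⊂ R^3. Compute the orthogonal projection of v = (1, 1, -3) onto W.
proj_W(v) = (13/7, -3/7, -9/7)

Set up U = [u_1 | ... | u_2] ∈ R^(3×2). The projector onto W = col(U) is P = U (U^T U)^(-1) U^T.
Compute U^T U =
  [19, 14]
  [14, 14],
and U^T v = (7, 2).
Solve U^T U · c = U^T v for the coefficients: c = (1, -6/7). The projection is proj_W(v) = U c.
Check: (v - proj_W(v)) · u_1 = 0  (should be 0).
Check: (v - proj_W(v)) · u_2 = 0  (should be 0).
Result: proj_W(v) = (13/7, -3/7, -9/7).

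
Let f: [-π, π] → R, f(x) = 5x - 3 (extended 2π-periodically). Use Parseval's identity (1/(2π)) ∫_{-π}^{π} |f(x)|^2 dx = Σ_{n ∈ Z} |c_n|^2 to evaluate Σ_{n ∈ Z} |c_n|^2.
Σ |c_n|^2 = 25π^2/3 + 9

Expand and integrate term by term over [-π, π]:
  ∫ (5x)^2 dx = 25·(2π^3/3); ∫ 2·5·(-3)·x dx = 0 (odd integrand); ∫ (-3)^2 dx = 9·2π.
So (1/(2π)) ∫_{-π}^{π} (5x - 3)^2 dx = 25π^2/3 + 9 = 25π^2/3 + 9.
Parseval ⇒ Σ |c_n|^2 = 25π^2/3 + 9.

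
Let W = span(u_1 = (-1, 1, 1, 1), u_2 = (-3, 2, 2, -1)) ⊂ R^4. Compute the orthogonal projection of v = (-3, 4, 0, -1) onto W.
proj_W(v) = (-3, 2, 2, -1)

Set up U = [u_1 | ... | u_2] ∈ R^(4×2). The projector onto W = col(U) is P = U (U^T U)^(-1) U^T.
Compute U^T U =
  [4, 6]
  [6, 18],
and U^T v = (6, 18).
Solve U^T U · c = U^T v for the coefficients: c = (0, 1). The projection is proj_W(v) = U c.
Check: (v - proj_W(v)) · u_1 = 0  (should be 0).
Check: (v - proj_W(v)) · u_2 = 0  (should be 0).
Result: proj_W(v) = (-3, 2, 2, -1).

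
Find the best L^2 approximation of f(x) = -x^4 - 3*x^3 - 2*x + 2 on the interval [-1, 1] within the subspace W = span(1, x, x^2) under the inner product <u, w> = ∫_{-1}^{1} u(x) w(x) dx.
g(x) = -6*x^2/7 - 19*x/5 + 73/35

The best approximation g ∈ W is the orthogonal projection of f onto W. Writing g = a_0 + a_1 x + a_2 x^2, the coefficients solve the normal equations G · a = b where
  G_{ij} = <φ_i, φ_j> and b_i = <f, φ_i>, with φ_0 = 1, φ_1 = x, φ_2 = x^2.
G =
  [2, 0, 2/3]
  [0, 2/3, 0]
  [2/3, 0, 2/5],
b = (18/5, -38/15, 22/21).
Solving gives a_0 = 73/35, a_1 = -19/5, a_2 = -6/7, so
  g(x) = -6*x^2/7 - 19*x/5 + 73/35.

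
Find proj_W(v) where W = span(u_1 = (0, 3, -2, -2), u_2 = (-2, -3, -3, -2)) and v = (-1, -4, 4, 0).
proj_W(v) = (-12/49, -192/49, 2, 104/49)

Set up U = [u_1 | ... | u_2] ∈ R^(4×2). The projector onto W = col(U) is P = U (U^T U)^(-1) U^T.
Compute U^T U =
  [17, 1]
  [1, 26],
and U^T v = (-20, 2).
Solve U^T U · c = U^T v for the coefficients: c = (-58/49, 6/49). The projection is proj_W(v) = U c.
Check: (v - proj_W(v)) · u_1 = 0  (should be 0).
Check: (v - proj_W(v)) · u_2 = 0  (should be 0).
Result: proj_W(v) = (-12/49, -192/49, 2, 104/49).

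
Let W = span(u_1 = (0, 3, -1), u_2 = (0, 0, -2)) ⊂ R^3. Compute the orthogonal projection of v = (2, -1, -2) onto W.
proj_W(v) = (0, -1, -2)

Set up U = [u_1 | ... | u_2] ∈ R^(3×2). The projector onto W = col(U) is P = U (U^T U)^(-1) U^T.
Compute U^T U =
  [10, 2]
  [2, 4],
and U^T v = (-1, 4).
Solve U^T U · c = U^T v for the coefficients: c = (-1/3, 7/6). The projection is proj_W(v) = U c.
Check: (v - proj_W(v)) · u_1 = 0  (should be 0).
Check: (v - proj_W(v)) · u_2 = 0  (should be 0).
Result: proj_W(v) = (0, -1, -2).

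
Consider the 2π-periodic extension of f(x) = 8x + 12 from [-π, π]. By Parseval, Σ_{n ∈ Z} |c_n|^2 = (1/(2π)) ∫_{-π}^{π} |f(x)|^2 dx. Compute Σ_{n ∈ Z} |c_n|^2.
Σ |c_n|^2 = 64π^2/3 + 144

Expand and integrate term by term over [-π, π]:
  ∫ (8x)^2 dx = 64·(2π^3/3); ∫ 2·8·(12)·x dx = 0 (odd integrand); ∫ 12^2 dx = 144·2π.
So (1/(2π)) ∫_{-π}^{π} (8x + 12)^2 dx = 64π^2/3 + 144 = 64π^2/3 + 144.
Parseval ⇒ Σ |c_n|^2 = 64π^2/3 + 144.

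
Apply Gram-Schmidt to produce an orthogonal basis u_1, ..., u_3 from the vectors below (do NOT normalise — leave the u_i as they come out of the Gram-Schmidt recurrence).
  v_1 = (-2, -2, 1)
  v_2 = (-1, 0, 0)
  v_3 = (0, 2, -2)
Orthogonal basis:
  u_1 = (-2, -2, 1)
  u_2 = (-5/9, 4/9, -2/9)
  u_3 = (0, -2/5, -4/5)

Apply the Gram-Schmidt recurrence
  u_1 = v_1
  u_i = v_i − Σ_{j<i} ((v_i · u_j) / (u_j · u_j)) · u_j.

Step by step this gives:
  u_1 = (-2, -2, 1)
  u_2 = (-5/9, 4/9, -2/9)
  u_3 = (0, -2/5, -4/5)

Orthogonality check:
  u_2 · u_1 = 0 (should be 0)
  u_3 · u_1 = 0 (should be 0)
  u_3 · u_2 = 0 (should be 0)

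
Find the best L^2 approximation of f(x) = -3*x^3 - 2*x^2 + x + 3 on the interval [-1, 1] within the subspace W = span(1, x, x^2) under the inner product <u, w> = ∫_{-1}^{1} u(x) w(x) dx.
g(x) = -2*x^2 - 4*x/5 + 3

The best approximation g ∈ W is the orthogonal projection of f onto W. Writing g = a_0 + a_1 x + a_2 x^2, the coefficients solve the normal equations G · a = b where
  G_{ij} = <φ_i, φ_j> and b_i = <f, φ_i>, with φ_0 = 1, φ_1 = x, φ_2 = x^2.
G =
  [2, 0, 2/3]
  [0, 2/3, 0]
  [2/3, 0, 2/5],
b = (14/3, -8/15, 6/5).
Solving gives a_0 = 3, a_1 = -4/5, a_2 = -2, so
  g(x) = -2*x^2 - 4*x/5 + 3.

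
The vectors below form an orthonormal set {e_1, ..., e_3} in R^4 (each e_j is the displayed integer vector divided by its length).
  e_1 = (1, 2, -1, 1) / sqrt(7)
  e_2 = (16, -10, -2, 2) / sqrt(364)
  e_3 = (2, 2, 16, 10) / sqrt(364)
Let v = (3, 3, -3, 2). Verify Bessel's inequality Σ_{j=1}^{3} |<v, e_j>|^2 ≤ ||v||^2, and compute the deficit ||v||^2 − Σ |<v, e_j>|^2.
Σ |<v, e_j>|^2 = 216/7; ||v||^2 = 31; deficit = 1/7

Write each e_j = u_j / sqrt(<u_j, u_j>) where u_j is the displayed integer vector. Then <v, e_j> = <v, u_j> / sqrt(<u_j, u_j>), so |<v, e_j>|^2 = <v, u_j>^2 / <u_j, u_j>.
Coefficients: <v, e_1> = 14/sqrt(7), <v, e_2> = 28/sqrt(364), <v, e_3> = -16/sqrt(364).
Square and sum: Σ |<v, e_j>|^2 = 216/7.
Compute ||v||^2 = v·v = 31.
Deficit = 31 − 216/7 = 1/7 ≥ 0, confirming Bessel's inequality. (The deficit equals ||v − Σ <v,e_j> e_j||^2, the squared distance from v to span{e_j}.)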